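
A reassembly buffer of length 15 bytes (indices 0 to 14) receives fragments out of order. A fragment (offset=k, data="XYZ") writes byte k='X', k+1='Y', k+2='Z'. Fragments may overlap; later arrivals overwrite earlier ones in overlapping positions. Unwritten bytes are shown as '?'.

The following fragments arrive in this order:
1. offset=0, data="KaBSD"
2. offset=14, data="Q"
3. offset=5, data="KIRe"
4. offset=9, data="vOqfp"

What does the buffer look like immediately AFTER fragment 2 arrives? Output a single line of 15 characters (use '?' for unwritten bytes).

Fragment 1: offset=0 data="KaBSD" -> buffer=KaBSD??????????
Fragment 2: offset=14 data="Q" -> buffer=KaBSD?????????Q

Answer: KaBSD?????????Q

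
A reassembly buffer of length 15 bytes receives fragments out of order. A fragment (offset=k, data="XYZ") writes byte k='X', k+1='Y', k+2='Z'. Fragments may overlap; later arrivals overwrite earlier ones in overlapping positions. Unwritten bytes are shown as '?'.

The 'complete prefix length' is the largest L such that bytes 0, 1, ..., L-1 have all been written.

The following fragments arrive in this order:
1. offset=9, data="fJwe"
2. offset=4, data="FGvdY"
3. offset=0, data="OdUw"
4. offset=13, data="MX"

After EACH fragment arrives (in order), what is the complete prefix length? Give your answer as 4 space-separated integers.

Fragment 1: offset=9 data="fJwe" -> buffer=?????????fJwe?? -> prefix_len=0
Fragment 2: offset=4 data="FGvdY" -> buffer=????FGvdYfJwe?? -> prefix_len=0
Fragment 3: offset=0 data="OdUw" -> buffer=OdUwFGvdYfJwe?? -> prefix_len=13
Fragment 4: offset=13 data="MX" -> buffer=OdUwFGvdYfJweMX -> prefix_len=15

Answer: 0 0 13 15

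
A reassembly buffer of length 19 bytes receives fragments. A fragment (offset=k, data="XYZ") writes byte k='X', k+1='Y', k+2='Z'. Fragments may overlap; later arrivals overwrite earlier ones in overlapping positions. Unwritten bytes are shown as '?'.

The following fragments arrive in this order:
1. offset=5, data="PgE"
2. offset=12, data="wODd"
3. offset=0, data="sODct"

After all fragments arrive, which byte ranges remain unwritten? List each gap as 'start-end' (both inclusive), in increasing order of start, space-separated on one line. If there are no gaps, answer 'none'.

Answer: 8-11 16-18

Derivation:
Fragment 1: offset=5 len=3
Fragment 2: offset=12 len=4
Fragment 3: offset=0 len=5
Gaps: 8-11 16-18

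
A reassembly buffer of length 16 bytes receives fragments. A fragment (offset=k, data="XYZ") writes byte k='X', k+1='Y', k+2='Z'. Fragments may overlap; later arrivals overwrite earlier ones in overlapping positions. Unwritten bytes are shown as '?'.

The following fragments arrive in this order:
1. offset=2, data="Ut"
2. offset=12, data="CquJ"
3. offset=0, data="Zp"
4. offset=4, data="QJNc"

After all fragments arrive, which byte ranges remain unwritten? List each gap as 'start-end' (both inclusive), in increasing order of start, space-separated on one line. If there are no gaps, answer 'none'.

Answer: 8-11

Derivation:
Fragment 1: offset=2 len=2
Fragment 2: offset=12 len=4
Fragment 3: offset=0 len=2
Fragment 4: offset=4 len=4
Gaps: 8-11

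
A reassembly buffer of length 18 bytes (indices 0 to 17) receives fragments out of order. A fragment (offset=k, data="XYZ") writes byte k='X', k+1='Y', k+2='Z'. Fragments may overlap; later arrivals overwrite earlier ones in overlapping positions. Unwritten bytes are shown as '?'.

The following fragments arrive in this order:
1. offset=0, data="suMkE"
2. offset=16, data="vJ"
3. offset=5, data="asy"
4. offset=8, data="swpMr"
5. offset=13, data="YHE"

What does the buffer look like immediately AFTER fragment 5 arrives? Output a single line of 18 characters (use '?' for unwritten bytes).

Fragment 1: offset=0 data="suMkE" -> buffer=suMkE?????????????
Fragment 2: offset=16 data="vJ" -> buffer=suMkE???????????vJ
Fragment 3: offset=5 data="asy" -> buffer=suMkEasy????????vJ
Fragment 4: offset=8 data="swpMr" -> buffer=suMkEasyswpMr???vJ
Fragment 5: offset=13 data="YHE" -> buffer=suMkEasyswpMrYHEvJ

Answer: suMkEasyswpMrYHEvJ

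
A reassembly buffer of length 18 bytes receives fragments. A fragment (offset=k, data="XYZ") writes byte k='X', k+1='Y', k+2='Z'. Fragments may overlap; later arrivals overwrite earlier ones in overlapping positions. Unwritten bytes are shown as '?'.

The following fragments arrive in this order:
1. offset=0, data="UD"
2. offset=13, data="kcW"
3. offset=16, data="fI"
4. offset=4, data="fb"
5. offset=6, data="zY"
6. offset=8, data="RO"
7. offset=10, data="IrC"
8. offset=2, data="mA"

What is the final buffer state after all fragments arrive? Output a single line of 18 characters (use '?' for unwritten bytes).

Answer: UDmAfbzYROIrCkcWfI

Derivation:
Fragment 1: offset=0 data="UD" -> buffer=UD????????????????
Fragment 2: offset=13 data="kcW" -> buffer=UD???????????kcW??
Fragment 3: offset=16 data="fI" -> buffer=UD???????????kcWfI
Fragment 4: offset=4 data="fb" -> buffer=UD??fb???????kcWfI
Fragment 5: offset=6 data="zY" -> buffer=UD??fbzY?????kcWfI
Fragment 6: offset=8 data="RO" -> buffer=UD??fbzYRO???kcWfI
Fragment 7: offset=10 data="IrC" -> buffer=UD??fbzYROIrCkcWfI
Fragment 8: offset=2 data="mA" -> buffer=UDmAfbzYROIrCkcWfI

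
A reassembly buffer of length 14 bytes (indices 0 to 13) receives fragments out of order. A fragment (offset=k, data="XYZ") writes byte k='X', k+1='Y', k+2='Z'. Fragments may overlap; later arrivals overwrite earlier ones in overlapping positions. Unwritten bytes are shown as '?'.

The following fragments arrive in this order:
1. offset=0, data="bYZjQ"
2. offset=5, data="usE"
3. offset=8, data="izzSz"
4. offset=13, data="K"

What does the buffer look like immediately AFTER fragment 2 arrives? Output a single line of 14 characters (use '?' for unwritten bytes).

Answer: bYZjQusE??????

Derivation:
Fragment 1: offset=0 data="bYZjQ" -> buffer=bYZjQ?????????
Fragment 2: offset=5 data="usE" -> buffer=bYZjQusE??????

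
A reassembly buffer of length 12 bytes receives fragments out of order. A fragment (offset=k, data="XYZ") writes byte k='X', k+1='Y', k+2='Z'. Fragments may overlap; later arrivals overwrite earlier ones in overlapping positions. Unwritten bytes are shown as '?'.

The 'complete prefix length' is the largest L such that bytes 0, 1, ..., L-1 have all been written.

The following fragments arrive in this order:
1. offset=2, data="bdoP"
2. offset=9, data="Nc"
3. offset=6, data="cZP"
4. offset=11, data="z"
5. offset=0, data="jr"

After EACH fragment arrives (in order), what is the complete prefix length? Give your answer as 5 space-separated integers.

Fragment 1: offset=2 data="bdoP" -> buffer=??bdoP?????? -> prefix_len=0
Fragment 2: offset=9 data="Nc" -> buffer=??bdoP???Nc? -> prefix_len=0
Fragment 3: offset=6 data="cZP" -> buffer=??bdoPcZPNc? -> prefix_len=0
Fragment 4: offset=11 data="z" -> buffer=??bdoPcZPNcz -> prefix_len=0
Fragment 5: offset=0 data="jr" -> buffer=jrbdoPcZPNcz -> prefix_len=12

Answer: 0 0 0 0 12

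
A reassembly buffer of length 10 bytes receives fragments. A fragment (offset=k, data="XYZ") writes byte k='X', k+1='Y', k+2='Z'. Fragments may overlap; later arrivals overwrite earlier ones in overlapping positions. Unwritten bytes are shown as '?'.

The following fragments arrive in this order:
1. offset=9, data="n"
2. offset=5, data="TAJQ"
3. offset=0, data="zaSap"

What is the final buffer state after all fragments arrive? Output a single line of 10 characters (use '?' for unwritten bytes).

Answer: zaSapTAJQn

Derivation:
Fragment 1: offset=9 data="n" -> buffer=?????????n
Fragment 2: offset=5 data="TAJQ" -> buffer=?????TAJQn
Fragment 3: offset=0 data="zaSap" -> buffer=zaSapTAJQn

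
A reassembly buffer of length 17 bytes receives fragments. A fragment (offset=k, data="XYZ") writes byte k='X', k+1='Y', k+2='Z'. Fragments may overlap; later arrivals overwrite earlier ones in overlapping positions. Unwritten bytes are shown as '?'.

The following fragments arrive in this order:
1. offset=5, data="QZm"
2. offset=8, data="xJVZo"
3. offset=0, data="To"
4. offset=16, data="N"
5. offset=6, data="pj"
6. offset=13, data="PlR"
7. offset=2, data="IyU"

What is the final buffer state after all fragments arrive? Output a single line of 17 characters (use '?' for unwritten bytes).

Answer: ToIyUQpjxJVZoPlRN

Derivation:
Fragment 1: offset=5 data="QZm" -> buffer=?????QZm?????????
Fragment 2: offset=8 data="xJVZo" -> buffer=?????QZmxJVZo????
Fragment 3: offset=0 data="To" -> buffer=To???QZmxJVZo????
Fragment 4: offset=16 data="N" -> buffer=To???QZmxJVZo???N
Fragment 5: offset=6 data="pj" -> buffer=To???QpjxJVZo???N
Fragment 6: offset=13 data="PlR" -> buffer=To???QpjxJVZoPlRN
Fragment 7: offset=2 data="IyU" -> buffer=ToIyUQpjxJVZoPlRN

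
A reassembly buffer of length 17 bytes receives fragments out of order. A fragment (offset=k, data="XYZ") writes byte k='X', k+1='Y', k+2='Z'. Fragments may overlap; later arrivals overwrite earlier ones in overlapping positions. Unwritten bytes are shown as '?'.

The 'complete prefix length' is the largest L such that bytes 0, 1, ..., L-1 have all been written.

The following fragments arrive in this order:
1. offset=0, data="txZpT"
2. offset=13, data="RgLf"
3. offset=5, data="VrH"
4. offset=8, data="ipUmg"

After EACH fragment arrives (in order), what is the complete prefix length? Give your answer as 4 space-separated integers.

Fragment 1: offset=0 data="txZpT" -> buffer=txZpT???????????? -> prefix_len=5
Fragment 2: offset=13 data="RgLf" -> buffer=txZpT????????RgLf -> prefix_len=5
Fragment 3: offset=5 data="VrH" -> buffer=txZpTVrH?????RgLf -> prefix_len=8
Fragment 4: offset=8 data="ipUmg" -> buffer=txZpTVrHipUmgRgLf -> prefix_len=17

Answer: 5 5 8 17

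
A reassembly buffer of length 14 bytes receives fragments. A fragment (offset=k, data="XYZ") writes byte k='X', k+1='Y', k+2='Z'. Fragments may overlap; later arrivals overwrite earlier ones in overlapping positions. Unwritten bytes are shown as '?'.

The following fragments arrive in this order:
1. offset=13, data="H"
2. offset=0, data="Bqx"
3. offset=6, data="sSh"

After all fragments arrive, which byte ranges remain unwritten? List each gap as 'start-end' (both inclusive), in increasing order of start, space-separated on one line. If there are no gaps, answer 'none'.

Fragment 1: offset=13 len=1
Fragment 2: offset=0 len=3
Fragment 3: offset=6 len=3
Gaps: 3-5 9-12

Answer: 3-5 9-12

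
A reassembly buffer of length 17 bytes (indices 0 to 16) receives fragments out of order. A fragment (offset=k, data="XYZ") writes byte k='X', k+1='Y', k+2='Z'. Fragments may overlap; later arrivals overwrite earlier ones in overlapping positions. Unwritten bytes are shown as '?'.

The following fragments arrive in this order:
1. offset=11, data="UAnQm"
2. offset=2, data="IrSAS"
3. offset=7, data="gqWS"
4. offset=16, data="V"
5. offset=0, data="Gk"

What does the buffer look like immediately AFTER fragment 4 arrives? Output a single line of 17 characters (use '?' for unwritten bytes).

Fragment 1: offset=11 data="UAnQm" -> buffer=???????????UAnQm?
Fragment 2: offset=2 data="IrSAS" -> buffer=??IrSAS????UAnQm?
Fragment 3: offset=7 data="gqWS" -> buffer=??IrSASgqWSUAnQm?
Fragment 4: offset=16 data="V" -> buffer=??IrSASgqWSUAnQmV

Answer: ??IrSASgqWSUAnQmV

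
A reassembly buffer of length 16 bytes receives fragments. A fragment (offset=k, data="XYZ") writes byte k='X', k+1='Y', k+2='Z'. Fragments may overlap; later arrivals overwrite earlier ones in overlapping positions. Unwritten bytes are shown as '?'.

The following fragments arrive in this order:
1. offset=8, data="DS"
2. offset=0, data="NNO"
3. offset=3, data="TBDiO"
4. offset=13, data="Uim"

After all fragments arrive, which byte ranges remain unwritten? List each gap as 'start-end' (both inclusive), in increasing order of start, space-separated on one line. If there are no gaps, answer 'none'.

Fragment 1: offset=8 len=2
Fragment 2: offset=0 len=3
Fragment 3: offset=3 len=5
Fragment 4: offset=13 len=3
Gaps: 10-12

Answer: 10-12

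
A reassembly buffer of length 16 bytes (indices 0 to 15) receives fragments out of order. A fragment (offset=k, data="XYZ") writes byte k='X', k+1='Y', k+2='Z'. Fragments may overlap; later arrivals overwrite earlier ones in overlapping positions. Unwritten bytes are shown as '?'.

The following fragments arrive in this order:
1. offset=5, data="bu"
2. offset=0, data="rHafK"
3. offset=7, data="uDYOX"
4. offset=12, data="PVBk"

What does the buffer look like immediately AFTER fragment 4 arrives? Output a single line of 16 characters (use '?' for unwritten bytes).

Answer: rHafKbuuDYOXPVBk

Derivation:
Fragment 1: offset=5 data="bu" -> buffer=?????bu?????????
Fragment 2: offset=0 data="rHafK" -> buffer=rHafKbu?????????
Fragment 3: offset=7 data="uDYOX" -> buffer=rHafKbuuDYOX????
Fragment 4: offset=12 data="PVBk" -> buffer=rHafKbuuDYOXPVBk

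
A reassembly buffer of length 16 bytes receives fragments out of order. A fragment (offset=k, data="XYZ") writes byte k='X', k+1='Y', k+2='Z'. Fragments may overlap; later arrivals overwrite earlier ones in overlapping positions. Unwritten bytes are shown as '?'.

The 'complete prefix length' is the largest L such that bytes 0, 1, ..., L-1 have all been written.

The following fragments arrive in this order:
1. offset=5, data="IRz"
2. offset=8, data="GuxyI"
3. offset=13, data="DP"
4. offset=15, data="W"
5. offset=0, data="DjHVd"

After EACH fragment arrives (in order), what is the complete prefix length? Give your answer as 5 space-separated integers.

Answer: 0 0 0 0 16

Derivation:
Fragment 1: offset=5 data="IRz" -> buffer=?????IRz???????? -> prefix_len=0
Fragment 2: offset=8 data="GuxyI" -> buffer=?????IRzGuxyI??? -> prefix_len=0
Fragment 3: offset=13 data="DP" -> buffer=?????IRzGuxyIDP? -> prefix_len=0
Fragment 4: offset=15 data="W" -> buffer=?????IRzGuxyIDPW -> prefix_len=0
Fragment 5: offset=0 data="DjHVd" -> buffer=DjHVdIRzGuxyIDPW -> prefix_len=16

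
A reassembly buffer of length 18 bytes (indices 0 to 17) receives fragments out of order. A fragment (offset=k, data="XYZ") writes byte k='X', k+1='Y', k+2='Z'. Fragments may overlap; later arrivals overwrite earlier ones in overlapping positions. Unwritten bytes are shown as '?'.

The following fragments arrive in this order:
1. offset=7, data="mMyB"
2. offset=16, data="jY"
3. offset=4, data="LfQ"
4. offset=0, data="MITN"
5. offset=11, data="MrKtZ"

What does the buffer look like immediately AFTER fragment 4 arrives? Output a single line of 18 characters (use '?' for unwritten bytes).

Fragment 1: offset=7 data="mMyB" -> buffer=???????mMyB???????
Fragment 2: offset=16 data="jY" -> buffer=???????mMyB?????jY
Fragment 3: offset=4 data="LfQ" -> buffer=????LfQmMyB?????jY
Fragment 4: offset=0 data="MITN" -> buffer=MITNLfQmMyB?????jY

Answer: MITNLfQmMyB?????jY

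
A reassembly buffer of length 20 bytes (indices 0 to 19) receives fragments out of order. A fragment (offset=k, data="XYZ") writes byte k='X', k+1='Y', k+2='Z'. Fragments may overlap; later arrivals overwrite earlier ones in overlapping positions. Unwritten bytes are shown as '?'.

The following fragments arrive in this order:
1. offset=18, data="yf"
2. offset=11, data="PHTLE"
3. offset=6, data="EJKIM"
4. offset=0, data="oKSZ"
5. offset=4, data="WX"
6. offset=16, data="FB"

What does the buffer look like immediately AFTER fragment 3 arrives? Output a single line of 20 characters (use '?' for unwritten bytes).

Fragment 1: offset=18 data="yf" -> buffer=??????????????????yf
Fragment 2: offset=11 data="PHTLE" -> buffer=???????????PHTLE??yf
Fragment 3: offset=6 data="EJKIM" -> buffer=??????EJKIMPHTLE??yf

Answer: ??????EJKIMPHTLE??yf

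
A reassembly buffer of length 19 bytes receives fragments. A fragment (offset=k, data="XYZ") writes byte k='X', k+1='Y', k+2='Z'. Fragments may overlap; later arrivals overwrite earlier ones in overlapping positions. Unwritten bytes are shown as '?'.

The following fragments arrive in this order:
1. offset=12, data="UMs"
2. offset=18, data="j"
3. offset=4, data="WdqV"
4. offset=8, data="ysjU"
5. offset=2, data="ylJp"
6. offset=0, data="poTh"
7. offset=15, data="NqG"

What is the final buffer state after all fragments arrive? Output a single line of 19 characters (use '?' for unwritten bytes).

Fragment 1: offset=12 data="UMs" -> buffer=????????????UMs????
Fragment 2: offset=18 data="j" -> buffer=????????????UMs???j
Fragment 3: offset=4 data="WdqV" -> buffer=????WdqV????UMs???j
Fragment 4: offset=8 data="ysjU" -> buffer=????WdqVysjUUMs???j
Fragment 5: offset=2 data="ylJp" -> buffer=??ylJpqVysjUUMs???j
Fragment 6: offset=0 data="poTh" -> buffer=poThJpqVysjUUMs???j
Fragment 7: offset=15 data="NqG" -> buffer=poThJpqVysjUUMsNqGj

Answer: poThJpqVysjUUMsNqGj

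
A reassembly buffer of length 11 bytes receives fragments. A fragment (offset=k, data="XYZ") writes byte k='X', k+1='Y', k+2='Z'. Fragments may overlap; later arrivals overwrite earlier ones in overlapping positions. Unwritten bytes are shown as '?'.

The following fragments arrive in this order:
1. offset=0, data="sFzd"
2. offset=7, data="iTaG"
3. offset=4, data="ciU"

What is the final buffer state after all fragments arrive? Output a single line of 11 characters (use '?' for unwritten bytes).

Fragment 1: offset=0 data="sFzd" -> buffer=sFzd???????
Fragment 2: offset=7 data="iTaG" -> buffer=sFzd???iTaG
Fragment 3: offset=4 data="ciU" -> buffer=sFzdciUiTaG

Answer: sFzdciUiTaG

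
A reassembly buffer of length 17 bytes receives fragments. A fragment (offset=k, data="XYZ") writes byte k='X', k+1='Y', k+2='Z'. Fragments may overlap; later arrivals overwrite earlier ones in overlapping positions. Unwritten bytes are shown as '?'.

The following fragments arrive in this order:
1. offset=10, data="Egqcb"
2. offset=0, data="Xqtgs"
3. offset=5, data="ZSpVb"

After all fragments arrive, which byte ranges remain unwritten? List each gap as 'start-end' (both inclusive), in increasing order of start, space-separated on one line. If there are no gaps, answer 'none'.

Answer: 15-16

Derivation:
Fragment 1: offset=10 len=5
Fragment 2: offset=0 len=5
Fragment 3: offset=5 len=5
Gaps: 15-16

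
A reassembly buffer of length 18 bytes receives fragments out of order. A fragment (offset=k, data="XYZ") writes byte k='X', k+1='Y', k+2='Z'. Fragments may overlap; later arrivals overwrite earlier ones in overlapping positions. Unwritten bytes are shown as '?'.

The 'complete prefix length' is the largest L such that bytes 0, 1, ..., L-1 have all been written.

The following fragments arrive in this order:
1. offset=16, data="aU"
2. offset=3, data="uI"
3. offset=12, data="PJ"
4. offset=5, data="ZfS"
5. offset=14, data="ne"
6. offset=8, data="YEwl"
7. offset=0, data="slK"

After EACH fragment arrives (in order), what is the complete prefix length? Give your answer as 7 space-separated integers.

Answer: 0 0 0 0 0 0 18

Derivation:
Fragment 1: offset=16 data="aU" -> buffer=????????????????aU -> prefix_len=0
Fragment 2: offset=3 data="uI" -> buffer=???uI???????????aU -> prefix_len=0
Fragment 3: offset=12 data="PJ" -> buffer=???uI???????PJ??aU -> prefix_len=0
Fragment 4: offset=5 data="ZfS" -> buffer=???uIZfS????PJ??aU -> prefix_len=0
Fragment 5: offset=14 data="ne" -> buffer=???uIZfS????PJneaU -> prefix_len=0
Fragment 6: offset=8 data="YEwl" -> buffer=???uIZfSYEwlPJneaU -> prefix_len=0
Fragment 7: offset=0 data="slK" -> buffer=slKuIZfSYEwlPJneaU -> prefix_len=18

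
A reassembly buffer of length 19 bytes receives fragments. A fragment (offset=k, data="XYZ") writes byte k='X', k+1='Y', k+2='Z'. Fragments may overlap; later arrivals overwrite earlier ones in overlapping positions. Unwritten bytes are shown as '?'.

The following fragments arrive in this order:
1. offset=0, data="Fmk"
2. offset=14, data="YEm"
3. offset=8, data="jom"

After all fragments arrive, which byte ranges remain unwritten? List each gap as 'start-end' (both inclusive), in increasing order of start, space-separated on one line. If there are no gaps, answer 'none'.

Answer: 3-7 11-13 17-18

Derivation:
Fragment 1: offset=0 len=3
Fragment 2: offset=14 len=3
Fragment 3: offset=8 len=3
Gaps: 3-7 11-13 17-18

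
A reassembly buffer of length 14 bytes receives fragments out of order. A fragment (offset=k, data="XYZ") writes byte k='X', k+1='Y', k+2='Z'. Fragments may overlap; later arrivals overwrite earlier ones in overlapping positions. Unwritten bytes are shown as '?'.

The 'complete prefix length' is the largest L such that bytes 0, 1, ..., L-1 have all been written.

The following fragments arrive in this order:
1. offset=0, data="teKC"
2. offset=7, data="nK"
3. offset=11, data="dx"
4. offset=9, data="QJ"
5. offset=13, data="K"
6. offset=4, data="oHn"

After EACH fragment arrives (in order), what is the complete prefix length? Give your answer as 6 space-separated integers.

Fragment 1: offset=0 data="teKC" -> buffer=teKC?????????? -> prefix_len=4
Fragment 2: offset=7 data="nK" -> buffer=teKC???nK????? -> prefix_len=4
Fragment 3: offset=11 data="dx" -> buffer=teKC???nK??dx? -> prefix_len=4
Fragment 4: offset=9 data="QJ" -> buffer=teKC???nKQJdx? -> prefix_len=4
Fragment 5: offset=13 data="K" -> buffer=teKC???nKQJdxK -> prefix_len=4
Fragment 6: offset=4 data="oHn" -> buffer=teKCoHnnKQJdxK -> prefix_len=14

Answer: 4 4 4 4 4 14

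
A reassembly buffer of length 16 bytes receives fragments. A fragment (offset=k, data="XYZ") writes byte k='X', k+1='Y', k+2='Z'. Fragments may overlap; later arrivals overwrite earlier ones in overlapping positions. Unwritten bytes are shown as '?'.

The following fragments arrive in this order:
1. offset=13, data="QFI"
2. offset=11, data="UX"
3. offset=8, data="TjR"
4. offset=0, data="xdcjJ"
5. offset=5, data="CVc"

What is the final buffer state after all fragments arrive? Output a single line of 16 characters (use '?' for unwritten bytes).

Fragment 1: offset=13 data="QFI" -> buffer=?????????????QFI
Fragment 2: offset=11 data="UX" -> buffer=???????????UXQFI
Fragment 3: offset=8 data="TjR" -> buffer=????????TjRUXQFI
Fragment 4: offset=0 data="xdcjJ" -> buffer=xdcjJ???TjRUXQFI
Fragment 5: offset=5 data="CVc" -> buffer=xdcjJCVcTjRUXQFI

Answer: xdcjJCVcTjRUXQFI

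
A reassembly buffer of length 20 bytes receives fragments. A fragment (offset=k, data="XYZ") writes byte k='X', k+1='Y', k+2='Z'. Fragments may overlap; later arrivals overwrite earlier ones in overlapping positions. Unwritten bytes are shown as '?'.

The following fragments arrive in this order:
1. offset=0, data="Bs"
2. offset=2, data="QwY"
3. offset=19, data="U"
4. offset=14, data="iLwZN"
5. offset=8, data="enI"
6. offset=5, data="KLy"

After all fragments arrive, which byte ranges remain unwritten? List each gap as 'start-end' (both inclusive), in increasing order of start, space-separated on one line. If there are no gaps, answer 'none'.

Fragment 1: offset=0 len=2
Fragment 2: offset=2 len=3
Fragment 3: offset=19 len=1
Fragment 4: offset=14 len=5
Fragment 5: offset=8 len=3
Fragment 6: offset=5 len=3
Gaps: 11-13

Answer: 11-13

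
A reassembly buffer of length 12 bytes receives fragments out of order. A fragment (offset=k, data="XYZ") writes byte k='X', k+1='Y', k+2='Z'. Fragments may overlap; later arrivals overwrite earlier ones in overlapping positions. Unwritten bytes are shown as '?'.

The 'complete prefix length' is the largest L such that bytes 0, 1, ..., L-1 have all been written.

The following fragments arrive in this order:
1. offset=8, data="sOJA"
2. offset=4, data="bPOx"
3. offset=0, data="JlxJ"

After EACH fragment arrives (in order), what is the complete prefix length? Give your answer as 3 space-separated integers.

Fragment 1: offset=8 data="sOJA" -> buffer=????????sOJA -> prefix_len=0
Fragment 2: offset=4 data="bPOx" -> buffer=????bPOxsOJA -> prefix_len=0
Fragment 3: offset=0 data="JlxJ" -> buffer=JlxJbPOxsOJA -> prefix_len=12

Answer: 0 0 12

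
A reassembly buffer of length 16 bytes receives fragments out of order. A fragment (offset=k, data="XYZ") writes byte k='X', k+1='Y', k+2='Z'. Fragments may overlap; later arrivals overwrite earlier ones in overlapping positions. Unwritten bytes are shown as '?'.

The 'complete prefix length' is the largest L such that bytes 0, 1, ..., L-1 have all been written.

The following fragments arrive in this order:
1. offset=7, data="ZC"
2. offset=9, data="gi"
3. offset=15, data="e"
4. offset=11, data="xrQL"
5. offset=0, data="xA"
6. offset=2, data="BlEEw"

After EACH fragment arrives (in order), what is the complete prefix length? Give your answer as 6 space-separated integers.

Fragment 1: offset=7 data="ZC" -> buffer=???????ZC??????? -> prefix_len=0
Fragment 2: offset=9 data="gi" -> buffer=???????ZCgi????? -> prefix_len=0
Fragment 3: offset=15 data="e" -> buffer=???????ZCgi????e -> prefix_len=0
Fragment 4: offset=11 data="xrQL" -> buffer=???????ZCgixrQLe -> prefix_len=0
Fragment 5: offset=0 data="xA" -> buffer=xA?????ZCgixrQLe -> prefix_len=2
Fragment 6: offset=2 data="BlEEw" -> buffer=xABlEEwZCgixrQLe -> prefix_len=16

Answer: 0 0 0 0 2 16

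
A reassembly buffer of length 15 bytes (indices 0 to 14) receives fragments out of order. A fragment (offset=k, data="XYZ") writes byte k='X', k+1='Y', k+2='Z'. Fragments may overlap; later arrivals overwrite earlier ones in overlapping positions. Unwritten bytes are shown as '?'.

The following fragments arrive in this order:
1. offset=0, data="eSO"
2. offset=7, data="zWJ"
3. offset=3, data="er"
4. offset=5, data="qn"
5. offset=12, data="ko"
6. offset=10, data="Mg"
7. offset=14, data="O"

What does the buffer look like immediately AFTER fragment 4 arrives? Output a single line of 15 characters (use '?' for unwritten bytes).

Fragment 1: offset=0 data="eSO" -> buffer=eSO????????????
Fragment 2: offset=7 data="zWJ" -> buffer=eSO????zWJ?????
Fragment 3: offset=3 data="er" -> buffer=eSOer??zWJ?????
Fragment 4: offset=5 data="qn" -> buffer=eSOerqnzWJ?????

Answer: eSOerqnzWJ?????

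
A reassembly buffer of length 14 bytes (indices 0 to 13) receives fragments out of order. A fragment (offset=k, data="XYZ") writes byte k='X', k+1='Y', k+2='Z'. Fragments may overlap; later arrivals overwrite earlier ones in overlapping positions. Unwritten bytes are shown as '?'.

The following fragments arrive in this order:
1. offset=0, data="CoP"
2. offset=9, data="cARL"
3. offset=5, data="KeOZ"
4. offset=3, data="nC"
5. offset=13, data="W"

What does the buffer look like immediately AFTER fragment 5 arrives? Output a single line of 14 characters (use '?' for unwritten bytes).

Fragment 1: offset=0 data="CoP" -> buffer=CoP???????????
Fragment 2: offset=9 data="cARL" -> buffer=CoP??????cARL?
Fragment 3: offset=5 data="KeOZ" -> buffer=CoP??KeOZcARL?
Fragment 4: offset=3 data="nC" -> buffer=CoPnCKeOZcARL?
Fragment 5: offset=13 data="W" -> buffer=CoPnCKeOZcARLW

Answer: CoPnCKeOZcARLW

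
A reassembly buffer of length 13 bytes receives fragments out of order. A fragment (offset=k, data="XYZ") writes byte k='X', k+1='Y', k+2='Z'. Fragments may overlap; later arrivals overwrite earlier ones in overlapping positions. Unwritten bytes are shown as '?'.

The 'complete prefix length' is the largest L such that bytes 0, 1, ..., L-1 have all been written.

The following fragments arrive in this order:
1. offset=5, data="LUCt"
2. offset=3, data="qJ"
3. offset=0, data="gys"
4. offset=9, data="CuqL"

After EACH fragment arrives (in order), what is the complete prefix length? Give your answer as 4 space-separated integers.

Answer: 0 0 9 13

Derivation:
Fragment 1: offset=5 data="LUCt" -> buffer=?????LUCt???? -> prefix_len=0
Fragment 2: offset=3 data="qJ" -> buffer=???qJLUCt???? -> prefix_len=0
Fragment 3: offset=0 data="gys" -> buffer=gysqJLUCt???? -> prefix_len=9
Fragment 4: offset=9 data="CuqL" -> buffer=gysqJLUCtCuqL -> prefix_len=13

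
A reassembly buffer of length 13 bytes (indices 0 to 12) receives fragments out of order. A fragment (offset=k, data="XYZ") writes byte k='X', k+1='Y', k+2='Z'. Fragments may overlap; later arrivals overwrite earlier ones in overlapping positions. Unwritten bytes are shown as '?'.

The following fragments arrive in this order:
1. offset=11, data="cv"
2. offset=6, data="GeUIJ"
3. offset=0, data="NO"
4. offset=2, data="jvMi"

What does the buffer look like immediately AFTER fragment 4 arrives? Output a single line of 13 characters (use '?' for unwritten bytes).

Fragment 1: offset=11 data="cv" -> buffer=???????????cv
Fragment 2: offset=6 data="GeUIJ" -> buffer=??????GeUIJcv
Fragment 3: offset=0 data="NO" -> buffer=NO????GeUIJcv
Fragment 4: offset=2 data="jvMi" -> buffer=NOjvMiGeUIJcv

Answer: NOjvMiGeUIJcv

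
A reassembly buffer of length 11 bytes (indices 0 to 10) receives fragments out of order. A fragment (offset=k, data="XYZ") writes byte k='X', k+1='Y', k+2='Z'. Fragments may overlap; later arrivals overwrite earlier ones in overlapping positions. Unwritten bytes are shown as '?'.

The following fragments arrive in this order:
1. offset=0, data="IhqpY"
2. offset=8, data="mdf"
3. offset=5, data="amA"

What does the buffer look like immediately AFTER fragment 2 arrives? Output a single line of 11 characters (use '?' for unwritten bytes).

Fragment 1: offset=0 data="IhqpY" -> buffer=IhqpY??????
Fragment 2: offset=8 data="mdf" -> buffer=IhqpY???mdf

Answer: IhqpY???mdf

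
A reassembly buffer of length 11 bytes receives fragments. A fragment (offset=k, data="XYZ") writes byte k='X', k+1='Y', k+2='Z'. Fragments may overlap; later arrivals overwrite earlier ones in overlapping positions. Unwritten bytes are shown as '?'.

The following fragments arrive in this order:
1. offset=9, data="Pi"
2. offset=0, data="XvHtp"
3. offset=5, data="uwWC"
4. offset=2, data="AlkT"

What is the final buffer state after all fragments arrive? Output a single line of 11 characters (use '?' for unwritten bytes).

Answer: XvAlkTwWCPi

Derivation:
Fragment 1: offset=9 data="Pi" -> buffer=?????????Pi
Fragment 2: offset=0 data="XvHtp" -> buffer=XvHtp????Pi
Fragment 3: offset=5 data="uwWC" -> buffer=XvHtpuwWCPi
Fragment 4: offset=2 data="AlkT" -> buffer=XvAlkTwWCPi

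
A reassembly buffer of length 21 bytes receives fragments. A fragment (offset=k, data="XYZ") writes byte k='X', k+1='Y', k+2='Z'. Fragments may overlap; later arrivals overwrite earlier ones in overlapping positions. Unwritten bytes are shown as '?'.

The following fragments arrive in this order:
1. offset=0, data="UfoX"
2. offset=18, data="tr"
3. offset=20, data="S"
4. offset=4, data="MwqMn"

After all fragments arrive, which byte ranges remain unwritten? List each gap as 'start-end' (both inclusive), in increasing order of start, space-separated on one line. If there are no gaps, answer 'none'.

Fragment 1: offset=0 len=4
Fragment 2: offset=18 len=2
Fragment 3: offset=20 len=1
Fragment 4: offset=4 len=5
Gaps: 9-17

Answer: 9-17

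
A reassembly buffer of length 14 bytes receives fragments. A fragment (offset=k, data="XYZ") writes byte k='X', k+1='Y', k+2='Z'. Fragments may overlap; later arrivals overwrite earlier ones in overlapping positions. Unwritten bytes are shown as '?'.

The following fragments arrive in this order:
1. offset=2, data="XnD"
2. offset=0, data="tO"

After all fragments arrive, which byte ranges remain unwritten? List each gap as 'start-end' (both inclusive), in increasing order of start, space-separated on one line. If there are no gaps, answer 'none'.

Fragment 1: offset=2 len=3
Fragment 2: offset=0 len=2
Gaps: 5-13

Answer: 5-13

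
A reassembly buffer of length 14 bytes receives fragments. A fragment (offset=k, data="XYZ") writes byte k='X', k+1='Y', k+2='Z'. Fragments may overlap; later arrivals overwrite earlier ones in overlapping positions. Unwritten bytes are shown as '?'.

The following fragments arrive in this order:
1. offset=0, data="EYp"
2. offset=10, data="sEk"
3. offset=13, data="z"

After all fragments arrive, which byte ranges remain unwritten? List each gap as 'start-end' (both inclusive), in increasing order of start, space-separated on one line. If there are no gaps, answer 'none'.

Fragment 1: offset=0 len=3
Fragment 2: offset=10 len=3
Fragment 3: offset=13 len=1
Gaps: 3-9

Answer: 3-9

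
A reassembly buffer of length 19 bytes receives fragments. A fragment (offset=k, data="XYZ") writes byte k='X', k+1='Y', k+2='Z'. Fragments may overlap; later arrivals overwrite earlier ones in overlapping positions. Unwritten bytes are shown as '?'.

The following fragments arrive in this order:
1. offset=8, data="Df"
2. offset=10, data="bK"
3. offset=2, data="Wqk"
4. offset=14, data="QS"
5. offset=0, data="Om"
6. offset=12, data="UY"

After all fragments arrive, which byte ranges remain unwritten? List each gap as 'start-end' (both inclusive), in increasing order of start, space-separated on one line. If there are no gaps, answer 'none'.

Fragment 1: offset=8 len=2
Fragment 2: offset=10 len=2
Fragment 3: offset=2 len=3
Fragment 4: offset=14 len=2
Fragment 5: offset=0 len=2
Fragment 6: offset=12 len=2
Gaps: 5-7 16-18

Answer: 5-7 16-18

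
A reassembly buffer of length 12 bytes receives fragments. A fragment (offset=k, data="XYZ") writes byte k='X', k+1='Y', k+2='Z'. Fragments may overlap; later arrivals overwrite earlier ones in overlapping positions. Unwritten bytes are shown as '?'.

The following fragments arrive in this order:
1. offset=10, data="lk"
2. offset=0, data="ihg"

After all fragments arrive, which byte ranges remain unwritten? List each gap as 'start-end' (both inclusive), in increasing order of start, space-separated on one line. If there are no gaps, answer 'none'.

Fragment 1: offset=10 len=2
Fragment 2: offset=0 len=3
Gaps: 3-9

Answer: 3-9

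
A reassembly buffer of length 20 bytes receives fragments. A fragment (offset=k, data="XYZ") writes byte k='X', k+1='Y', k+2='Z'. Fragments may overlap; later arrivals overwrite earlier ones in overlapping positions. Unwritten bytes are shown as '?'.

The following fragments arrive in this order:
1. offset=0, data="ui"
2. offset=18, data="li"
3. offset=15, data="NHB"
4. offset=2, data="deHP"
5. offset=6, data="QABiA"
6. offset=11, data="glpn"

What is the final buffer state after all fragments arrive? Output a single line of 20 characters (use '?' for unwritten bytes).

Answer: uideHPQABiAglpnNHBli

Derivation:
Fragment 1: offset=0 data="ui" -> buffer=ui??????????????????
Fragment 2: offset=18 data="li" -> buffer=ui????????????????li
Fragment 3: offset=15 data="NHB" -> buffer=ui?????????????NHBli
Fragment 4: offset=2 data="deHP" -> buffer=uideHP?????????NHBli
Fragment 5: offset=6 data="QABiA" -> buffer=uideHPQABiA????NHBli
Fragment 6: offset=11 data="glpn" -> buffer=uideHPQABiAglpnNHBli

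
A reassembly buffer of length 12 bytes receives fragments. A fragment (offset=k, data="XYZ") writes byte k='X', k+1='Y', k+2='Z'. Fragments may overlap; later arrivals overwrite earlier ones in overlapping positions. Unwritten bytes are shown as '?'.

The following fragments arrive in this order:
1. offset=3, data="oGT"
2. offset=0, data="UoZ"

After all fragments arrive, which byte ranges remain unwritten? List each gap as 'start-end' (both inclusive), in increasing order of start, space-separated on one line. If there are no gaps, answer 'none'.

Fragment 1: offset=3 len=3
Fragment 2: offset=0 len=3
Gaps: 6-11

Answer: 6-11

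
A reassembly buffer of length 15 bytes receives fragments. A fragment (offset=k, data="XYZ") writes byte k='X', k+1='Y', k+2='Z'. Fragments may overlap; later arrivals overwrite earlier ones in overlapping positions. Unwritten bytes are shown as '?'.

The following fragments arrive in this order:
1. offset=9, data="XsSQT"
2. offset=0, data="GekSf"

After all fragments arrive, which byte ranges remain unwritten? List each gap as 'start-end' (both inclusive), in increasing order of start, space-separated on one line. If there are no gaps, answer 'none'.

Fragment 1: offset=9 len=5
Fragment 2: offset=0 len=5
Gaps: 5-8 14-14

Answer: 5-8 14-14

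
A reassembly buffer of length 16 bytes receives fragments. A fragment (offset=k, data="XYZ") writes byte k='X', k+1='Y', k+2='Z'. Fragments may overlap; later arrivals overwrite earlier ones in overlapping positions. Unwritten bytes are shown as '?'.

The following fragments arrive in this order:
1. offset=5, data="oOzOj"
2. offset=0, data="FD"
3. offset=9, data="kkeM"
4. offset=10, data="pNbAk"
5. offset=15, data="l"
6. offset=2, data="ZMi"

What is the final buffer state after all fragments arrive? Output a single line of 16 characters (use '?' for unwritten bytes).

Answer: FDZMioOzOkpNbAkl

Derivation:
Fragment 1: offset=5 data="oOzOj" -> buffer=?????oOzOj??????
Fragment 2: offset=0 data="FD" -> buffer=FD???oOzOj??????
Fragment 3: offset=9 data="kkeM" -> buffer=FD???oOzOkkeM???
Fragment 4: offset=10 data="pNbAk" -> buffer=FD???oOzOkpNbAk?
Fragment 5: offset=15 data="l" -> buffer=FD???oOzOkpNbAkl
Fragment 6: offset=2 data="ZMi" -> buffer=FDZMioOzOkpNbAkl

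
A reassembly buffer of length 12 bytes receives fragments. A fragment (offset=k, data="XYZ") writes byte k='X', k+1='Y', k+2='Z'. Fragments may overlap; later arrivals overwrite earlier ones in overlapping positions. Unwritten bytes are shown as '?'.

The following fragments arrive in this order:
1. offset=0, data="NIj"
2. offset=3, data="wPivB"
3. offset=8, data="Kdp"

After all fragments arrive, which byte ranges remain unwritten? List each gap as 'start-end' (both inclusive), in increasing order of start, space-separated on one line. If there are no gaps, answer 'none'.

Fragment 1: offset=0 len=3
Fragment 2: offset=3 len=5
Fragment 3: offset=8 len=3
Gaps: 11-11

Answer: 11-11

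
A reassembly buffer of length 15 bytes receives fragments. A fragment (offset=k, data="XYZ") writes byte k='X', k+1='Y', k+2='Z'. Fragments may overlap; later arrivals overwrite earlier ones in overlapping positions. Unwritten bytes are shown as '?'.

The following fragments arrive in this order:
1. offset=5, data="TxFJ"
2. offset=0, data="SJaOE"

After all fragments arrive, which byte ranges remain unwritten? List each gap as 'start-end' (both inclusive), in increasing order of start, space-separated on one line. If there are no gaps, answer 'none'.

Fragment 1: offset=5 len=4
Fragment 2: offset=0 len=5
Gaps: 9-14

Answer: 9-14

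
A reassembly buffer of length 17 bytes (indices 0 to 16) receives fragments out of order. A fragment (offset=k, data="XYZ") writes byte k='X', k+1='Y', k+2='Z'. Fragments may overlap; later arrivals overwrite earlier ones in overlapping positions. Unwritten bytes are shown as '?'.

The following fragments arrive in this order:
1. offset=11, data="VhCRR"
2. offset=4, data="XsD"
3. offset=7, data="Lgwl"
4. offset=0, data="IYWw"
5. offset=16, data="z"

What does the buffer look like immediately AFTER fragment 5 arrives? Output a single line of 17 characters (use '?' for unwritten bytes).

Answer: IYWwXsDLgwlVhCRRz

Derivation:
Fragment 1: offset=11 data="VhCRR" -> buffer=???????????VhCRR?
Fragment 2: offset=4 data="XsD" -> buffer=????XsD????VhCRR?
Fragment 3: offset=7 data="Lgwl" -> buffer=????XsDLgwlVhCRR?
Fragment 4: offset=0 data="IYWw" -> buffer=IYWwXsDLgwlVhCRR?
Fragment 5: offset=16 data="z" -> buffer=IYWwXsDLgwlVhCRRz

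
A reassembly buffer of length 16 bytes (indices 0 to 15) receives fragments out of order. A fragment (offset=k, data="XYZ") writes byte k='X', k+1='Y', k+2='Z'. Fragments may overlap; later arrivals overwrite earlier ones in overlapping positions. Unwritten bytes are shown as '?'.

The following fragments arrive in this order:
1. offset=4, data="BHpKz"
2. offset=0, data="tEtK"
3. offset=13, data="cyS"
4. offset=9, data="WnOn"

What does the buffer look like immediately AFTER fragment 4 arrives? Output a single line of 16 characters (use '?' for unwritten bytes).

Fragment 1: offset=4 data="BHpKz" -> buffer=????BHpKz???????
Fragment 2: offset=0 data="tEtK" -> buffer=tEtKBHpKz???????
Fragment 3: offset=13 data="cyS" -> buffer=tEtKBHpKz????cyS
Fragment 4: offset=9 data="WnOn" -> buffer=tEtKBHpKzWnOncyS

Answer: tEtKBHpKzWnOncyS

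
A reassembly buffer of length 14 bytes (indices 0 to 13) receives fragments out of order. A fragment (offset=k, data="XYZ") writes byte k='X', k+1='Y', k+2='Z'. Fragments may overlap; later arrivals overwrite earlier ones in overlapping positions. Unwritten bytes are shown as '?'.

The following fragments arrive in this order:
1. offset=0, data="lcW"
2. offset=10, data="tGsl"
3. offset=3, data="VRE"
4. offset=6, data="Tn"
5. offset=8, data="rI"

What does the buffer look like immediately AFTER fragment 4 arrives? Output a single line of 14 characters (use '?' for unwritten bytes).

Answer: lcWVRETn??tGsl

Derivation:
Fragment 1: offset=0 data="lcW" -> buffer=lcW???????????
Fragment 2: offset=10 data="tGsl" -> buffer=lcW???????tGsl
Fragment 3: offset=3 data="VRE" -> buffer=lcWVRE????tGsl
Fragment 4: offset=6 data="Tn" -> buffer=lcWVRETn??tGsl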